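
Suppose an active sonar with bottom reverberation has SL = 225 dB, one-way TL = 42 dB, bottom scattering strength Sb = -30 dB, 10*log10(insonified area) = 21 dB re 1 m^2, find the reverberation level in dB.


132 dB


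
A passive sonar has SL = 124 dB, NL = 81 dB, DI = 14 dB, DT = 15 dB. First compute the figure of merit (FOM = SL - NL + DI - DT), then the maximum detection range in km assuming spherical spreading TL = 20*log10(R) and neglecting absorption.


Step 1: FOM = SL - NL + DI - DT = 124 - 81 + 14 - 15 = 42 dB
Step 2: at max range FOM = TL = 20*log10(R), so R = 10^(42/20) = 125.89 m = 0.13 km

0.13 km


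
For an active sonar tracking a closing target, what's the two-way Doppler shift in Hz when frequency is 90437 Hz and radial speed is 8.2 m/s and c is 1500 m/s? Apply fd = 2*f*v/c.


fd = 2*f*v/c = 2 * 90437 * 8.2 / 1500 = 988.78

988.78 Hz


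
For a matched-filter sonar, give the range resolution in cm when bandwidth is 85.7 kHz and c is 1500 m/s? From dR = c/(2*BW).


dR = c/(2*BW) = 1500 / (2 * 85.7e3) = 0.0088 m = 0.88 cm

0.88 cm


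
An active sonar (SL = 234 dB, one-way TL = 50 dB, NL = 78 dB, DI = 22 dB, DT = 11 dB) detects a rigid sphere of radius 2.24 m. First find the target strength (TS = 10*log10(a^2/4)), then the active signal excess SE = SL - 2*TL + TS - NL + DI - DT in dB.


Step 1: TS = 10*log10(2.24^2/4) = 0.98 dB
Step 2: SE = SL - 2*TL + TS - NL + DI - DT = 234 - 2*50 + (0.98) - 78 + 22 - 11 = 67.98

67.98 dB


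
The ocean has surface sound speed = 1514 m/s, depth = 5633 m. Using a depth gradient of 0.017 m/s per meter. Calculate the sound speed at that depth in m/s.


1609.761 m/s


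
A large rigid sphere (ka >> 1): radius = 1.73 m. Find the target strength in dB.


TS = 10*log10(1.73^2 / 4) = 10*log10(0.748225) = -1.26

-1.26 dB


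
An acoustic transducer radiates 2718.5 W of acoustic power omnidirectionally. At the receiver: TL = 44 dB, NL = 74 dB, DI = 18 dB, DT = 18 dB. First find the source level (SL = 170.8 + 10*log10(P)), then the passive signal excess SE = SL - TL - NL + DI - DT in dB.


Step 1: SL = 170.8 + 10*log10(2718.5) = 205.14 dB
Step 2: SE = SL - TL - NL + DI - DT = 205.14 - 44 - 74 + 18 - 18 = 87.14

87.14 dB


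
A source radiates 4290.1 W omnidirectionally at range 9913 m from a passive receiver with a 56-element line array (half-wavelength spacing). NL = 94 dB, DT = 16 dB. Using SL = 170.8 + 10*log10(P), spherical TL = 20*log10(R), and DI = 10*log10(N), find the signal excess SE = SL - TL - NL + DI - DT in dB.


Step 1: SL = 170.8 + 10*log10(4290.1) = 207.12 dB
Step 2: TL = 20*log10(9913) = 79.92 dB
Step 3: DI = 10*log10(56) = 17.48 dB
Step 4: SE = SL - TL - NL + DI - DT = 207.12 - 79.92 - 94 + 17.48 - 16 = 34.68

34.68 dB


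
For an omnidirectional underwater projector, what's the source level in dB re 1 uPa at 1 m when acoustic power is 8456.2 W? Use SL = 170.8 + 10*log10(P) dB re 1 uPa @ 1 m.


210.07 dB


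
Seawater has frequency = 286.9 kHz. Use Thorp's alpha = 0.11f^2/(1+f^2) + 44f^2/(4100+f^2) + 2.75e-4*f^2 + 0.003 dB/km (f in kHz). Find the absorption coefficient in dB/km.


f^2 = 82311.61
alpha = 0.11*82311.61/(1+82311.61) + 44*82311.61/(4100+82311.61) + 2.75e-4*82311.61 + 0.003 = 64.661

64.661 dB/km


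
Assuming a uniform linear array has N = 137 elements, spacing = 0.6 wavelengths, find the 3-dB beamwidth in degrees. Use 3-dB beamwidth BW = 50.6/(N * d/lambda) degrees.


BW = 50.6 / (137 * 0.6) = 50.6 / 82.2 = 0.62

0.62 deg


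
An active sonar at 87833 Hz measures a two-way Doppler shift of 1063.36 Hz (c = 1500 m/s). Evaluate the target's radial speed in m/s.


From fd = 2*f*v/c, v = c*fd/(2*f) = 1500 * 1063.36 / (2*87833) = 9.08

9.08 m/s


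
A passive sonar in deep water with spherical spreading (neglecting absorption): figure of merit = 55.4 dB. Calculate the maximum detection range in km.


At max range FOM = TL, so 20*log10(R) = 55.4
R = 10^(55.4/20) = 588.84 m = 0.59 km

0.59 km


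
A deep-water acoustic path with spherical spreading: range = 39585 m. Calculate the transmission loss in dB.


91.95 dB


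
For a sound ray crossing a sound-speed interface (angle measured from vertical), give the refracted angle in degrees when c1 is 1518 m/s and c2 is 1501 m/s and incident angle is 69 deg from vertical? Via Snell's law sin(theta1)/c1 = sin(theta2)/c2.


sin(theta2) = (c2/c1)*sin(theta1) = (1501/1518)*sin(69 deg) = 0.92313
theta2 = arcsin(0.92313) = 67.39

67.39 deg


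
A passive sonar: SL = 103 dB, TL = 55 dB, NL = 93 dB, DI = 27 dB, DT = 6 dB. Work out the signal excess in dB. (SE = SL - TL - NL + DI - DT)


-24 dB


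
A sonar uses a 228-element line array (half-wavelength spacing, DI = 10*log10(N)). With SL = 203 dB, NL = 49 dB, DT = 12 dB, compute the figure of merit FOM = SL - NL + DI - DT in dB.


Step 1: DI = 10*log10(228) = 23.58 dB
Step 2: FOM = SL - NL + DI - DT = 203 - 49 + 23.58 - 12 = 165.58

165.58 dB


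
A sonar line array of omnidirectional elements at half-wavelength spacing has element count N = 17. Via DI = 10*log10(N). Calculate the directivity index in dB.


DI = 10*log10(17) = 12.3

12.3 dB


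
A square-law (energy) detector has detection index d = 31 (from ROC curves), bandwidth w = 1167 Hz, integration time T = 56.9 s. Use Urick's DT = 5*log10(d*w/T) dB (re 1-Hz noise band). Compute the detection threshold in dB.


DT = 5*log10(d*w/T) = 5*log10(31 * 1167 / 56.9) = 5*log10(635.8) = 14.02

14.02 dB


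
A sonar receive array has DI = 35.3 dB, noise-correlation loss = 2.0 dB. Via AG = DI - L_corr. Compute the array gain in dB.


AG = DI - L_corr = 35.3 - 2.0 = 33.3

33.3 dB


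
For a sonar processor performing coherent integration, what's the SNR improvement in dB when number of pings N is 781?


28.93 dB


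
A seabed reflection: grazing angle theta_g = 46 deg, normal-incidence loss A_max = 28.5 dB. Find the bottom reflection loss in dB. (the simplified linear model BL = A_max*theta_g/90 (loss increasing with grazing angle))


BL = A_max * theta_g / 90 = 28.5 * 46 / 90 = 14.57

14.57 dB


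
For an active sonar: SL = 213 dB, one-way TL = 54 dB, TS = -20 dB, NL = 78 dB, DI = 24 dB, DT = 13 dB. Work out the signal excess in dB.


SE = SL - 2*TL + TS - NL + DI - DT = 213 - 2*54 + (-20) - 78 + 24 - 13 = 18

18 dB


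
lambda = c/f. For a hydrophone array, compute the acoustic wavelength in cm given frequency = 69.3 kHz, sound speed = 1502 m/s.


lambda = c/f = 1502 / 69300 = 0.0217 m = 2.17 cm

2.17 cm


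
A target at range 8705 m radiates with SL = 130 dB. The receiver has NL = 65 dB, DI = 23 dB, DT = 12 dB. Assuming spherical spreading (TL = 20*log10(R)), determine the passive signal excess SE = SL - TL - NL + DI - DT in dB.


-2.8 dB


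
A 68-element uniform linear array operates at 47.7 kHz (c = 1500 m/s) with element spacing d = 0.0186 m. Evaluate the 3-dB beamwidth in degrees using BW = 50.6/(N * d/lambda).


Step 1: lambda = 1500/47700 = 0.03145 m
Step 2: d/lambda = 0.0186/0.03145 = 0.5914
Step 3: BW = 50.6/(N * d/lambda) = 50.6/(68 * 0.5914) = 1.26

1.26 deg


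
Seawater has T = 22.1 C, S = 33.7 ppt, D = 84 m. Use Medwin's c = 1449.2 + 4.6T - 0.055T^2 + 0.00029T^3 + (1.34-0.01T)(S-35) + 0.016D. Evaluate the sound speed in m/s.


c = 1449.2 + 4.6*22.1 - 0.055*22.1^2 + 0.00029*22.1^3 + (1.34 - 0.01*22.1)*(33.7 - 35) + 0.016*84 = 1527.02

1527.02 m/s


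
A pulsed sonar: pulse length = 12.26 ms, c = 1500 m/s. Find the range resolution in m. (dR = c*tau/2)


9.195 m


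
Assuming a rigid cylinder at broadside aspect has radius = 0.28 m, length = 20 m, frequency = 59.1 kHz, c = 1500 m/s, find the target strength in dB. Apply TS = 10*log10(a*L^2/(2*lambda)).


33.44 dB


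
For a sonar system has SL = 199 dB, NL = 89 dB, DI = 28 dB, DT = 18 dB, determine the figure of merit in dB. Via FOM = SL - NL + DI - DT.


FOM = SL - NL + DI - DT = 199 - 89 + 28 - 18 = 120

120 dB


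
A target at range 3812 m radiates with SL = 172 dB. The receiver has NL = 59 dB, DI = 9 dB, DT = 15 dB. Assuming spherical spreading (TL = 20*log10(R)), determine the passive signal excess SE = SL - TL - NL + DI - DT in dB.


Step 1: TL = 20*log10(3812) = 71.62 dB
Step 2: SE = 172 - 71.62 - 59 + 9 - 15 = 35.38

35.38 dB


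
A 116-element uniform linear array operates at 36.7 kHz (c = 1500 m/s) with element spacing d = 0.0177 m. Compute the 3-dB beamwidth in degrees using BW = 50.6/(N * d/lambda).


Step 1: lambda = 1500/36700 = 0.04087 m
Step 2: d/lambda = 0.0177/0.04087 = 0.4331
Step 3: BW = 50.6/(N * d/lambda) = 50.6/(116 * 0.4331) = 1.01

1.01 deg


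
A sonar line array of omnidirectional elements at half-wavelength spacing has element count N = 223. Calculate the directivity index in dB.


DI = 10*log10(223) = 23.48

23.48 dB


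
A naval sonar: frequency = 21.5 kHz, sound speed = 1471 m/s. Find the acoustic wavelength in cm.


lambda = c/f = 1471 / 21500 = 0.0684 m = 6.84 cm

6.84 cm


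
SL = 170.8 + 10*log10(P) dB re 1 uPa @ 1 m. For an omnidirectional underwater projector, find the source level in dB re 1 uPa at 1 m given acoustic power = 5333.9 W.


208.07 dB


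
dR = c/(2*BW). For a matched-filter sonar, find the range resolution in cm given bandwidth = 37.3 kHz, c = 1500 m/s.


2.01 cm


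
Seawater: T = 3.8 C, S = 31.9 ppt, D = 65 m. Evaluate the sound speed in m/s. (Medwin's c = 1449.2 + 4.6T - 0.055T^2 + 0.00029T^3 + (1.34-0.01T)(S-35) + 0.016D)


c = 1449.2 + 4.6*3.8 - 0.055*3.8^2 + 0.00029*3.8^3 + (1.34 - 0.01*3.8)*(31.9 - 35) + 0.016*65 = 1462.91

1462.91 m/s


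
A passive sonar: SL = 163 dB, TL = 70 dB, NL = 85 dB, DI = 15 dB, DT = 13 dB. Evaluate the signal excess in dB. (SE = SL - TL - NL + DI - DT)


SE = SL - TL - NL + DI - DT = 163 - 70 - 85 + 15 - 13 = 10

10 dB


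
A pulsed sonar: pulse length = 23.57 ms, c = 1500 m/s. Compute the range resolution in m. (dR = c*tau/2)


dR = c*tau/2 = 1500 * 23.57e-3 / 2 = 17.6775

17.6775 m


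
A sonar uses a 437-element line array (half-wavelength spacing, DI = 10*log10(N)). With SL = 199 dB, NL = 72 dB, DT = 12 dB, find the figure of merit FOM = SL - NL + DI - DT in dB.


Step 1: DI = 10*log10(437) = 26.4 dB
Step 2: FOM = SL - NL + DI - DT = 199 - 72 + 26.4 - 12 = 141.4

141.4 dB


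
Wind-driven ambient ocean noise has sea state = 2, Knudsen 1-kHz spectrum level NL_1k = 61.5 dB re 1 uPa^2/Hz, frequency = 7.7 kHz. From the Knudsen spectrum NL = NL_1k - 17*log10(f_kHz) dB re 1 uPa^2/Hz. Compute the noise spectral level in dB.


46.43 dB


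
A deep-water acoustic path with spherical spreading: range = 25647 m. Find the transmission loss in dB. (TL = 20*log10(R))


TL = 20*log10(25647) = 88.18

88.18 dB


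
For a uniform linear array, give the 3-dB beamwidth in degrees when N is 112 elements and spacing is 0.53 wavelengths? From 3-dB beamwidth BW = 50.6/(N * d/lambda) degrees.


0.85 deg


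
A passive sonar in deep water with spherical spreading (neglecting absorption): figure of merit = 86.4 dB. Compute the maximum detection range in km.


At max range FOM = TL, so 20*log10(R) = 86.4
R = 10^(86.4/20) = 20892.96 m = 20.89 km

20.89 km


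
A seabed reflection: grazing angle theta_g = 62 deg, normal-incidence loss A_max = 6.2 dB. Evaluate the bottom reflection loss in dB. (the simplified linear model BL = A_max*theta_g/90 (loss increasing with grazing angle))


4.27 dB


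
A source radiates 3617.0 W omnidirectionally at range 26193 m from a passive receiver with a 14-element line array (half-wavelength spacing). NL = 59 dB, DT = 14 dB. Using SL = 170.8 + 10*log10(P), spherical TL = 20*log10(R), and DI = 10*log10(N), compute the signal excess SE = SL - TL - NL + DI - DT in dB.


Step 1: SL = 170.8 + 10*log10(3617.0) = 206.38 dB
Step 2: TL = 20*log10(26193) = 88.36 dB
Step 3: DI = 10*log10(14) = 11.46 dB
Step 4: SE = SL - TL - NL + DI - DT = 206.38 - 88.36 - 59 + 11.46 - 14 = 56.48

56.48 dB


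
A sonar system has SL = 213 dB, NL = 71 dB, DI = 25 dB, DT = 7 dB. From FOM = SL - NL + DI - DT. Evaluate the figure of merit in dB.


160 dB


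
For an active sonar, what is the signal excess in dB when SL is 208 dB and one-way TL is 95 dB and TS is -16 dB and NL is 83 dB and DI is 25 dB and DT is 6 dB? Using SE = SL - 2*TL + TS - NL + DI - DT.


SE = SL - 2*TL + TS - NL + DI - DT = 208 - 2*95 + (-16) - 83 + 25 - 6 = -62

-62 dB


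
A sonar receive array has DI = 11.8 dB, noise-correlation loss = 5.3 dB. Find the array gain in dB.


6.5 dB


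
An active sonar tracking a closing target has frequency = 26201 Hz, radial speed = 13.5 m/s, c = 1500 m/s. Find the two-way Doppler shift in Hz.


471.62 Hz


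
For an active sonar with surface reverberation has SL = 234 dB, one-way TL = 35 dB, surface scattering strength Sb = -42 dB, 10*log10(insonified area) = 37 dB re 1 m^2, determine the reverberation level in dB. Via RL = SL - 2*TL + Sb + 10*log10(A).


159 dB


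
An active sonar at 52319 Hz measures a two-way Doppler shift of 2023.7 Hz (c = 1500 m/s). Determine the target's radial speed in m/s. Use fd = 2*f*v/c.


From fd = 2*f*v/c, v = c*fd/(2*f) = 1500 * 2023.7 / (2*52319) = 29.01

29.01 m/s


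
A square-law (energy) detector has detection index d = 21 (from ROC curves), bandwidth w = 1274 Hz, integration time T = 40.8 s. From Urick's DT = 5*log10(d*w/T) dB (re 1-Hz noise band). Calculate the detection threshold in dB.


DT = 5*log10(d*w/T) = 5*log10(21 * 1274 / 40.8) = 5*log10(655.74) = 14.08

14.08 dB


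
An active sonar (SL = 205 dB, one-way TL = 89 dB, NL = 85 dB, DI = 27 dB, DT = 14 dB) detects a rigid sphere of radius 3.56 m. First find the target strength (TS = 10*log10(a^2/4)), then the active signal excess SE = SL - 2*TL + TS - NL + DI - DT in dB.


Step 1: TS = 10*log10(3.56^2/4) = 5.01 dB
Step 2: SE = SL - 2*TL + TS - NL + DI - DT = 205 - 2*89 + (5.01) - 85 + 27 - 14 = -39.99

-39.99 dB


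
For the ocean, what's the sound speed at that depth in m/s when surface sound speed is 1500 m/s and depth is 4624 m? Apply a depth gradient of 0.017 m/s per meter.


1578.608 m/s


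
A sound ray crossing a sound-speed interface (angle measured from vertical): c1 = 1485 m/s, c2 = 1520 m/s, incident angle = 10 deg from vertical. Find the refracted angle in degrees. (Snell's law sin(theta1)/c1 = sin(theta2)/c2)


10.24 deg


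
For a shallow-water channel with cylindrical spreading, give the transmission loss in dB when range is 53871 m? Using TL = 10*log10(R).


TL = 10*log10(53871) = 47.31

47.31 dB


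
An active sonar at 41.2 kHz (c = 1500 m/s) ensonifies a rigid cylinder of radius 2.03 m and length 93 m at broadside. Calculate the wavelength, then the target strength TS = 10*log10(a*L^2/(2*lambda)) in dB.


Step 1: lambda = c/f = 1500/41200 = 0.03641 m
Step 2: TS = 10*log10(a*L^2/(2*lambda)) = 10*log10(2.03*93^2/(2*0.03641)) = 53.82

53.82 dB


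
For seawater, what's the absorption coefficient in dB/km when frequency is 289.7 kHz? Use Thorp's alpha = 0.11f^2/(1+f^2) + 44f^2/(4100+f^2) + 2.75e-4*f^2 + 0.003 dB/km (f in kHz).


f^2 = 83926.09
alpha = 0.11*83926.09/(1+83926.09) + 44*83926.09/(4100+83926.09) + 2.75e-4*83926.09 + 0.003 = 65.143

65.143 dB/km


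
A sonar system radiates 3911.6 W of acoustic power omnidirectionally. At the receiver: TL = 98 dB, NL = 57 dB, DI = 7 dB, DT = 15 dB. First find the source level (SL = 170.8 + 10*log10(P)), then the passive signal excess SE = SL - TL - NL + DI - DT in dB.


Step 1: SL = 170.8 + 10*log10(3911.6) = 206.72 dB
Step 2: SE = SL - TL - NL + DI - DT = 206.72 - 98 - 57 + 7 - 15 = 43.72

43.72 dB


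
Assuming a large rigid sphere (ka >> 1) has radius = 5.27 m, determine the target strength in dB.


TS = 10*log10(5.27^2 / 4) = 10*log10(6.943225) = 8.42

8.42 dB


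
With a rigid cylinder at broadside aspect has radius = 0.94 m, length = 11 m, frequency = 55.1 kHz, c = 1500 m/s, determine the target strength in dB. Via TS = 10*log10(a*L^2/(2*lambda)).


lambda = 1500/55100 = 0.02722 m
TS = 10*log10(0.94*11^2/(2*0.02722)) = 33.2

33.2 dB


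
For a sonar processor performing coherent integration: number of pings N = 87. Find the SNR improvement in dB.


Gain = 10*log10(87) = 19.4

19.4 dB


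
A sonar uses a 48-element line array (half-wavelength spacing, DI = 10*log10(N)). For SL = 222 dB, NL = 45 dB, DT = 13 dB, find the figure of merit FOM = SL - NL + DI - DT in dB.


Step 1: DI = 10*log10(48) = 16.81 dB
Step 2: FOM = SL - NL + DI - DT = 222 - 45 + 16.81 - 13 = 180.81

180.81 dB


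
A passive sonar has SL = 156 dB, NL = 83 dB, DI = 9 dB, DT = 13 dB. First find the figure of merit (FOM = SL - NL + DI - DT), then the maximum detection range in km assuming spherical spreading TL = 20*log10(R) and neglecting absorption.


Step 1: FOM = SL - NL + DI - DT = 156 - 83 + 9 - 13 = 69 dB
Step 2: at max range FOM = TL = 20*log10(R), so R = 10^(69/20) = 2818.38 m = 2.82 km

2.82 km


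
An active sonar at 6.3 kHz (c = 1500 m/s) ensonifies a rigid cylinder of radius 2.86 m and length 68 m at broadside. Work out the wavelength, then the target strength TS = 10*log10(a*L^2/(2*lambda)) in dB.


Step 1: lambda = c/f = 1500/6300 = 0.2381 m
Step 2: TS = 10*log10(a*L^2/(2*lambda)) = 10*log10(2.86*68^2/(2*0.2381)) = 44.44

44.44 dB


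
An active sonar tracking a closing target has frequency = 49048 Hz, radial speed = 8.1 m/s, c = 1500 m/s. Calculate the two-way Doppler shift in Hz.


fd = 2*f*v/c = 2 * 49048 * 8.1 / 1500 = 529.72

529.72 Hz


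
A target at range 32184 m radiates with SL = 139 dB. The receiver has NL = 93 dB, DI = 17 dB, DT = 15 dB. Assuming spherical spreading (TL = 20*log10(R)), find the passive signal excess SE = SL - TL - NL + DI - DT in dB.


Step 1: TL = 20*log10(32184) = 90.15 dB
Step 2: SE = 139 - 90.15 - 93 + 17 - 15 = -42.15

-42.15 dB


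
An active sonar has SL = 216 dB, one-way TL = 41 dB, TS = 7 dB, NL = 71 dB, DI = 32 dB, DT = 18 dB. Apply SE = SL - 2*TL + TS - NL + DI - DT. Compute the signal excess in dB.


SE = SL - 2*TL + TS - NL + DI - DT = 216 - 2*41 + (7) - 71 + 32 - 18 = 84

84 dB


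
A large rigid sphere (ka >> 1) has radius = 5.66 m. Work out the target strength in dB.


9.04 dB


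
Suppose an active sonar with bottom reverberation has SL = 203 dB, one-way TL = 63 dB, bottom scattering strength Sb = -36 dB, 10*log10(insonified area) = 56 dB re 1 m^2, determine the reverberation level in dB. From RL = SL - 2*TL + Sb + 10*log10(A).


RL = SL - 2*TL + Sb + 10*log10(A) = 203 - 2*63 + (-36) + 56 = 97

97 dB


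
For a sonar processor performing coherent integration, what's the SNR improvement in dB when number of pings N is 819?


Gain = 10*log10(819) = 29.13

29.13 dB


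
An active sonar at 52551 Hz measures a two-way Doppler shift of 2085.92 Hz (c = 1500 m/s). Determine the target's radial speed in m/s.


From fd = 2*f*v/c, v = c*fd/(2*f) = 1500 * 2085.92 / (2*52551) = 29.77

29.77 m/s


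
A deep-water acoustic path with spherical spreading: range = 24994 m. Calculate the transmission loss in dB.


TL = 20*log10(24994) = 87.96

87.96 dB


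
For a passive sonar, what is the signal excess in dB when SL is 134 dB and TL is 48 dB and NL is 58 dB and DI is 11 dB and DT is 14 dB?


SE = SL - TL - NL + DI - DT = 134 - 48 - 58 + 11 - 14 = 25

25 dB


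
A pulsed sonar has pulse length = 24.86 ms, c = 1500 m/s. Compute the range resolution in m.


dR = c*tau/2 = 1500 * 24.86e-3 / 2 = 18.645

18.645 m


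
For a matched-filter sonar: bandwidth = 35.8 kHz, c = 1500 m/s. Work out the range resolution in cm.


dR = c/(2*BW) = 1500 / (2 * 35.8e3) = 0.0209 m = 2.09 cm

2.09 cm


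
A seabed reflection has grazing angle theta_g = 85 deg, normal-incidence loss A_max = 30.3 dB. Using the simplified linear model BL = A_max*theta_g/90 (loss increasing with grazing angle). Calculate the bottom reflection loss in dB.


BL = A_max * theta_g / 90 = 30.3 * 85 / 90 = 28.62

28.62 dB


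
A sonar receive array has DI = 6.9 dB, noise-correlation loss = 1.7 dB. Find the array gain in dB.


AG = DI - L_corr = 6.9 - 1.7 = 5.2

5.2 dB


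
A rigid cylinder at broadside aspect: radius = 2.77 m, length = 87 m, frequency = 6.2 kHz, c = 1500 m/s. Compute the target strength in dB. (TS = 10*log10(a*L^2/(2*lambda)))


lambda = 1500/6200 = 0.24194 m
TS = 10*log10(2.77*87^2/(2*0.24194)) = 46.37

46.37 dB


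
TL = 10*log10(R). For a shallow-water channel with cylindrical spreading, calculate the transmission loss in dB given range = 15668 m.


TL = 10*log10(15668) = 41.95

41.95 dB


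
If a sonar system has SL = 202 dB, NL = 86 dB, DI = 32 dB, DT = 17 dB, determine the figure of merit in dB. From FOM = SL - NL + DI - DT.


FOM = SL - NL + DI - DT = 202 - 86 + 32 - 17 = 131

131 dB


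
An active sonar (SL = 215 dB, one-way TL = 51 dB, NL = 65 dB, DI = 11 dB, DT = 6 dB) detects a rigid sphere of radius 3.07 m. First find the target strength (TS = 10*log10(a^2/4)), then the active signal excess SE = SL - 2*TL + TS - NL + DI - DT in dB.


Step 1: TS = 10*log10(3.07^2/4) = 3.72 dB
Step 2: SE = SL - 2*TL + TS - NL + DI - DT = 215 - 2*51 + (3.72) - 65 + 11 - 6 = 56.72

56.72 dB


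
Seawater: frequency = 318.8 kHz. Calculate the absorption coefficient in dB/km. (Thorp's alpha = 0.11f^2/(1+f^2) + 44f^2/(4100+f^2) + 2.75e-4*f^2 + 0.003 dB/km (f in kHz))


f^2 = 101633.44
alpha = 0.11*101633.44/(1+101633.44) + 44*101633.44/(4100+101633.44) + 2.75e-4*101633.44 + 0.003 = 70.356

70.356 dB/km


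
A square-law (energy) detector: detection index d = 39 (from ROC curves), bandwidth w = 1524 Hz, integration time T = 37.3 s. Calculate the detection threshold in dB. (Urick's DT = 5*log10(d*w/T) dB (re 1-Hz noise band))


16.01 dB


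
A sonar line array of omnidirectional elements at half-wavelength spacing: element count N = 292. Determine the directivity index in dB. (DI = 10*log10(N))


DI = 10*log10(292) = 24.65

24.65 dB


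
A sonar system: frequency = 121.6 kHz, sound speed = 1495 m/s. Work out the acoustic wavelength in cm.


1.23 cm


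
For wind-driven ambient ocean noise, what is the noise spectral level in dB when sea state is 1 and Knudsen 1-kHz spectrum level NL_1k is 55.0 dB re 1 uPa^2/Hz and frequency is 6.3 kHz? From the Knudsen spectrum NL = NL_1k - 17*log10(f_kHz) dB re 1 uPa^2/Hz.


NL = NL_1k - 17*log10(f_kHz) = 55.0 - 17*log10(6.3) = 55.0 - (13.59) = 41.41

41.41 dB


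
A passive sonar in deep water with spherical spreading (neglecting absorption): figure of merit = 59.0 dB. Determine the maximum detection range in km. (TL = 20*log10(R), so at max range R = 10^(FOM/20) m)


At max range FOM = TL, so 20*log10(R) = 59.0
R = 10^(59.0/20) = 891.25 m = 0.89 km

0.89 km


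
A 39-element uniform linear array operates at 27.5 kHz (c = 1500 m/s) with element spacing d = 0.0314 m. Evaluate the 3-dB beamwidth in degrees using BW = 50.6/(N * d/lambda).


Step 1: lambda = 1500/27500 = 0.05455 m
Step 2: d/lambda = 0.0314/0.05455 = 0.5756
Step 3: BW = 50.6/(N * d/lambda) = 50.6/(39 * 0.5756) = 2.25

2.25 deg


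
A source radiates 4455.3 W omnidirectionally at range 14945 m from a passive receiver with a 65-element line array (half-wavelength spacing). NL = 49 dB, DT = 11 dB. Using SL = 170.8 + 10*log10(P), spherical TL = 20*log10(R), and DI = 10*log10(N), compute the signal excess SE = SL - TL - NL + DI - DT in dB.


Step 1: SL = 170.8 + 10*log10(4455.3) = 207.29 dB
Step 2: TL = 20*log10(14945) = 83.49 dB
Step 3: DI = 10*log10(65) = 18.13 dB
Step 4: SE = SL - TL - NL + DI - DT = 207.29 - 83.49 - 49 + 18.13 - 11 = 81.93

81.93 dB


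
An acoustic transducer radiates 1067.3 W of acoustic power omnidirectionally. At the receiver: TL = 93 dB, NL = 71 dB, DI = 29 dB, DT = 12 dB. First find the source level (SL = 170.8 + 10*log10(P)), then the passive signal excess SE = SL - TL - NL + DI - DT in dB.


Step 1: SL = 170.8 + 10*log10(1067.3) = 201.08 dB
Step 2: SE = SL - TL - NL + DI - DT = 201.08 - 93 - 71 + 29 - 12 = 54.08

54.08 dB


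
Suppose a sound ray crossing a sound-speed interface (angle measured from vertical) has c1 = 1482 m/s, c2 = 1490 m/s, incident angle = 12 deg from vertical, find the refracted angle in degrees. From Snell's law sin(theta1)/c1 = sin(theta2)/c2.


sin(theta2) = (c2/c1)*sin(theta1) = (1490/1482)*sin(12 deg) = 0.20903
theta2 = arcsin(0.20903) = 12.07

12.07 deg


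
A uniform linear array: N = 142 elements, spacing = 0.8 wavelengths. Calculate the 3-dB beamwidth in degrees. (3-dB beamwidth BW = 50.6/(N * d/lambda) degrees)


BW = 50.6 / (142 * 0.8) = 50.6 / 113.6 = 0.45

0.45 deg


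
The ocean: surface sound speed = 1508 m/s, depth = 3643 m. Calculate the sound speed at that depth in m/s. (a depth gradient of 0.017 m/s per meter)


1569.931 m/s


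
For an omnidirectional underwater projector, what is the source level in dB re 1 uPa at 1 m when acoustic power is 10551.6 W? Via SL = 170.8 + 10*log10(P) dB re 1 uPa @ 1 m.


211.03 dB


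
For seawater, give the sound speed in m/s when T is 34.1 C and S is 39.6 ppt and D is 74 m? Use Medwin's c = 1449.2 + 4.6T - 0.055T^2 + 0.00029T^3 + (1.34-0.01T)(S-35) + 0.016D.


c = 1449.2 + 4.6*34.1 - 0.055*34.1^2 + 0.00029*34.1^3 + (1.34 - 0.01*34.1)*(39.6 - 35) + 0.016*74 = 1559.38

1559.38 m/s


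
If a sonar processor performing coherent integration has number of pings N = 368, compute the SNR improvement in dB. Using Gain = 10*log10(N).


Gain = 10*log10(368) = 25.66

25.66 dB


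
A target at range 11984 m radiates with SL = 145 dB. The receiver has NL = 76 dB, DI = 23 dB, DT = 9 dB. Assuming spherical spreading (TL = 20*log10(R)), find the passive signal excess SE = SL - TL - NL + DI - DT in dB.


1.43 dB


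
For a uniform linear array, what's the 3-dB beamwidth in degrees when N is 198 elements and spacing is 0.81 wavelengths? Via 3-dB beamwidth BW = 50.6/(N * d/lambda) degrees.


BW = 50.6 / (198 * 0.81) = 50.6 / 160.38 = 0.32

0.32 deg


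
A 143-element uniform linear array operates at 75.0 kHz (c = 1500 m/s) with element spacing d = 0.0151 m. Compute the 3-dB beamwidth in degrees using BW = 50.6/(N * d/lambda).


0.47 deg


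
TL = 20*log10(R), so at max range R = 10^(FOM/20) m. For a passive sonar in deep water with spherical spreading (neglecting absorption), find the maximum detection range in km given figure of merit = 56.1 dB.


0.64 km


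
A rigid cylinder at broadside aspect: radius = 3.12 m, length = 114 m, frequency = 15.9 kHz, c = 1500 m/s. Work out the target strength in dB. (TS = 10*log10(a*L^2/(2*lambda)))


53.32 dB


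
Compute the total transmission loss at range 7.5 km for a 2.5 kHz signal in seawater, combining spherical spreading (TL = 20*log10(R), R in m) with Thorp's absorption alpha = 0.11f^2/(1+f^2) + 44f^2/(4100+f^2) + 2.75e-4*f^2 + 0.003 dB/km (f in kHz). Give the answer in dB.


Step 1 (Thorp): alpha = 0.11*6.25/(1+6.25) + 44*6.25/(4100+6.25) + 2.75e-4*6.25 + 0.003 = 0.1665 dB/km
Step 2: TL_spread = 20*log10(7500) = 77.5 dB
Step 3: TL_abs = alpha*R = 0.1665 * 7.5 = 1.25 dB
Step 4: TL_total = 77.5 + 1.25 = 78.75

78.75 dB


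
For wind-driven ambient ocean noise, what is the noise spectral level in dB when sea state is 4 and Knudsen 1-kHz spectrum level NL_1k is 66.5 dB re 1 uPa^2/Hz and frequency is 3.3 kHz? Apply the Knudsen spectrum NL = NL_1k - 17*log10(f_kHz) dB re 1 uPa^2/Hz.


57.69 dB


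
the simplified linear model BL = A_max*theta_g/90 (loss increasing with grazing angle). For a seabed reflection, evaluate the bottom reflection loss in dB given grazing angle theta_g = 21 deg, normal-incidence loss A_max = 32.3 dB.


7.54 dB


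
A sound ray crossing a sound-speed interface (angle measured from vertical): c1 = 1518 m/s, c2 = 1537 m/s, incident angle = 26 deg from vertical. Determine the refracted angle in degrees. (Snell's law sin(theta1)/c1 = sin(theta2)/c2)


26.35 deg


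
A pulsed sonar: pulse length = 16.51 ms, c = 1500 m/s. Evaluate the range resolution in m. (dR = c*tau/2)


dR = c*tau/2 = 1500 * 16.51e-3 / 2 = 12.3825

12.3825 m


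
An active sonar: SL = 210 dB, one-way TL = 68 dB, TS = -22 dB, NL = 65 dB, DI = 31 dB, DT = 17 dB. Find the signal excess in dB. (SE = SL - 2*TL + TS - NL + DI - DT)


1 dB


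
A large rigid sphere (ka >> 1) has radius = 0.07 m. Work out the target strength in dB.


TS = 10*log10(0.07^2 / 4) = 10*log10(0.001225) = -29.12

-29.12 dB


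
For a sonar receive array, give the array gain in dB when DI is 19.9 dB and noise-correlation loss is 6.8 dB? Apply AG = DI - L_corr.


13.1 dB


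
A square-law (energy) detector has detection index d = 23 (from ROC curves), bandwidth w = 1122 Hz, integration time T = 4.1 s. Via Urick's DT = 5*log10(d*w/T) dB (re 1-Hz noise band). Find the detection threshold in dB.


DT = 5*log10(d*w/T) = 5*log10(23 * 1122 / 4.1) = 5*log10(6294.15) = 18.99

18.99 dB


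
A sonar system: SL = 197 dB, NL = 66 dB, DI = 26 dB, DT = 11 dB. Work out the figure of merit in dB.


FOM = SL - NL + DI - DT = 197 - 66 + 26 - 11 = 146

146 dB


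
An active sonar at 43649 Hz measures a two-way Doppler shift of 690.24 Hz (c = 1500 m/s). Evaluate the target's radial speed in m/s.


From fd = 2*f*v/c, v = c*fd/(2*f) = 1500 * 690.24 / (2*43649) = 11.86

11.86 m/s


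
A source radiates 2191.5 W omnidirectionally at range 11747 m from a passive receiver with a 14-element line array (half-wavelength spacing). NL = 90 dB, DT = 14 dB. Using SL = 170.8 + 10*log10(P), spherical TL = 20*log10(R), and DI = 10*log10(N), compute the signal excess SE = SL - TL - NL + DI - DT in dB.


Step 1: SL = 170.8 + 10*log10(2191.5) = 204.21 dB
Step 2: TL = 20*log10(11747) = 81.4 dB
Step 3: DI = 10*log10(14) = 11.46 dB
Step 4: SE = SL - TL - NL + DI - DT = 204.21 - 81.4 - 90 + 11.46 - 14 = 30.27

30.27 dB


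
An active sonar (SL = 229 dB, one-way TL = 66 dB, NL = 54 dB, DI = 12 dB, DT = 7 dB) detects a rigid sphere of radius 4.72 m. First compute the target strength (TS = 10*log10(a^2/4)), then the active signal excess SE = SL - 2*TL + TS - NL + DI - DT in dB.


Step 1: TS = 10*log10(4.72^2/4) = 7.46 dB
Step 2: SE = SL - 2*TL + TS - NL + DI - DT = 229 - 2*66 + (7.46) - 54 + 12 - 7 = 55.46

55.46 dB


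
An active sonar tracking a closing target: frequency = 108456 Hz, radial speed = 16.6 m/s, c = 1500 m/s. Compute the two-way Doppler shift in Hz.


2400.49 Hz


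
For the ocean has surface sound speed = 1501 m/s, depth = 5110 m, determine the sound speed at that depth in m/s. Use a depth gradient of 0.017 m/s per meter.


c = 1501 + 0.017 * 5110 = 1587.87

1587.87 m/s


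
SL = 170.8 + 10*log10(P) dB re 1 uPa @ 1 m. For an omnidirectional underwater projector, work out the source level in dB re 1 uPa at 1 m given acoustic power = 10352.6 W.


210.95 dB


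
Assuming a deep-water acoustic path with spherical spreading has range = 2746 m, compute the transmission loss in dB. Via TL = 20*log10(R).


TL = 20*log10(2746) = 68.77

68.77 dB


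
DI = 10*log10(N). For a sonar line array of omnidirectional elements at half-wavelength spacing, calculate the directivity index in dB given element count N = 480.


26.81 dB


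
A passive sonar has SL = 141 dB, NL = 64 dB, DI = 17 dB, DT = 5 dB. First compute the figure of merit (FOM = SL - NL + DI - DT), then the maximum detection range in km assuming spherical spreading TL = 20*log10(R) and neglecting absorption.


Step 1: FOM = SL - NL + DI - DT = 141 - 64 + 17 - 5 = 89 dB
Step 2: at max range FOM = TL = 20*log10(R), so R = 10^(89/20) = 28183.83 m = 28.18 km

28.18 km


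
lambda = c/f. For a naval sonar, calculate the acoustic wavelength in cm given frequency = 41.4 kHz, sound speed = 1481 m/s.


3.58 cm


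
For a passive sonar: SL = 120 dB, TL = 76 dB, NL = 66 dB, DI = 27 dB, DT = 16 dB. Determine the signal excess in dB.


-11 dB


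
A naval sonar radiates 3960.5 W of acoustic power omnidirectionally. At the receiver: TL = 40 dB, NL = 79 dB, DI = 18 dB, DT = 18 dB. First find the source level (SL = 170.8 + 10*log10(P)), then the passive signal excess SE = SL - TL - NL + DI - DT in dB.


Step 1: SL = 170.8 + 10*log10(3960.5) = 206.78 dB
Step 2: SE = SL - TL - NL + DI - DT = 206.78 - 40 - 79 + 18 - 18 = 87.78

87.78 dB


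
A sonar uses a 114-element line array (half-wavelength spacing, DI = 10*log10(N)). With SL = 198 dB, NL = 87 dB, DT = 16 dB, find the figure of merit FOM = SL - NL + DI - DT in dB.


Step 1: DI = 10*log10(114) = 20.57 dB
Step 2: FOM = SL - NL + DI - DT = 198 - 87 + 20.57 - 16 = 115.57

115.57 dB


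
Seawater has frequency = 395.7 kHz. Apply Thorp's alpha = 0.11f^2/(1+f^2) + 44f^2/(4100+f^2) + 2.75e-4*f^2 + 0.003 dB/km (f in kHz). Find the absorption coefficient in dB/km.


f^2 = 156578.49
alpha = 0.11*156578.49/(1+156578.49) + 44*156578.49/(4100+156578.49) + 2.75e-4*156578.49 + 0.003 = 86.049

86.049 dB/km


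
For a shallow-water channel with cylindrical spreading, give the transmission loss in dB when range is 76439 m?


TL = 10*log10(76439) = 48.83

48.83 dB


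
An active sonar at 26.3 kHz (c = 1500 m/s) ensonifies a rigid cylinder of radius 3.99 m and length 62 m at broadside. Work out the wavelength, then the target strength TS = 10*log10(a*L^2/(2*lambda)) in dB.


Step 1: lambda = c/f = 1500/26300 = 0.05703 m
Step 2: TS = 10*log10(a*L^2/(2*lambda)) = 10*log10(3.99*62^2/(2*0.05703)) = 51.29

51.29 dB


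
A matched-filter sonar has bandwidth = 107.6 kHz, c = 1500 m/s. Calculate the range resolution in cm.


0.7 cm


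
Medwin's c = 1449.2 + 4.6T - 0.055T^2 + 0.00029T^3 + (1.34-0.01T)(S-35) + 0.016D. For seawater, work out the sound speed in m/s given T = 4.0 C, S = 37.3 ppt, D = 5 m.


c = 1449.2 + 4.6*4.0 - 0.055*4.0^2 + 0.00029*4.0^3 + (1.34 - 0.01*4.0)*(37.3 - 35) + 0.016*5 = 1469.81

1469.81 m/s


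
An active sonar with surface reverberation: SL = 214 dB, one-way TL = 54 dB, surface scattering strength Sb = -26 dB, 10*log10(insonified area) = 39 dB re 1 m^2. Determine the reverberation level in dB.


RL = SL - 2*TL + Sb + 10*log10(A) = 214 - 2*54 + (-26) + 39 = 119

119 dB


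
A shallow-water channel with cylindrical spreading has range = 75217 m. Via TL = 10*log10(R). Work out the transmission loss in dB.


TL = 10*log10(75217) = 48.76

48.76 dB


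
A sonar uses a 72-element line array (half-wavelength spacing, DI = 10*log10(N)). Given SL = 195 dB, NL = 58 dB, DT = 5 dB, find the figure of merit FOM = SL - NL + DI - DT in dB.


Step 1: DI = 10*log10(72) = 18.57 dB
Step 2: FOM = SL - NL + DI - DT = 195 - 58 + 18.57 - 5 = 150.57

150.57 dB


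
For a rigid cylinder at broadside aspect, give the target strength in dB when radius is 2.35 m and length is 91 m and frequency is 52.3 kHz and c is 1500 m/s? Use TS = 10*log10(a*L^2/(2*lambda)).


lambda = 1500/52300 = 0.02868 m
TS = 10*log10(2.35*91^2/(2*0.02868)) = 55.31

55.31 dB


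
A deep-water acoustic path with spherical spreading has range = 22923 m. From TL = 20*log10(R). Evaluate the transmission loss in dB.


87.21 dB


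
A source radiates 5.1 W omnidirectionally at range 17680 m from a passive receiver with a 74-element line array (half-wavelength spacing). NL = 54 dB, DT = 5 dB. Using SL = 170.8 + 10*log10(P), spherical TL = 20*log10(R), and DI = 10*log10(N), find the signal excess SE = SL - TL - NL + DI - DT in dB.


Step 1: SL = 170.8 + 10*log10(5.1) = 177.88 dB
Step 2: TL = 20*log10(17680) = 84.95 dB
Step 3: DI = 10*log10(74) = 18.69 dB
Step 4: SE = SL - TL - NL + DI - DT = 177.88 - 84.95 - 54 + 18.69 - 5 = 52.62

52.62 dB


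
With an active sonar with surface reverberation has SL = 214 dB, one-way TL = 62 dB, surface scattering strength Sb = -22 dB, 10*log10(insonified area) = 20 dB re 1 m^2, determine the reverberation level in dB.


88 dB


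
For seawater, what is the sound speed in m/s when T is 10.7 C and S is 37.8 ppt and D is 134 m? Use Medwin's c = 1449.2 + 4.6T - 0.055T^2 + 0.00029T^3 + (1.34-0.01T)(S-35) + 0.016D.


1498.07 m/s


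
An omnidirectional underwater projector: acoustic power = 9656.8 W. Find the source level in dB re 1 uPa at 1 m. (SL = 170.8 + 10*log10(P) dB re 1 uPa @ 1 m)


SL = 170.8 + 10*log10(9656.8) = 170.8 + 39.85 = 210.65

210.65 dB


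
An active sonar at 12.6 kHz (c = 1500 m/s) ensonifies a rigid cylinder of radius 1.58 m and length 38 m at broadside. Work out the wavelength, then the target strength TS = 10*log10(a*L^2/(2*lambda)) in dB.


Step 1: lambda = c/f = 1500/12600 = 0.11905 m
Step 2: TS = 10*log10(a*L^2/(2*lambda)) = 10*log10(1.58*38^2/(2*0.11905)) = 39.81

39.81 dB


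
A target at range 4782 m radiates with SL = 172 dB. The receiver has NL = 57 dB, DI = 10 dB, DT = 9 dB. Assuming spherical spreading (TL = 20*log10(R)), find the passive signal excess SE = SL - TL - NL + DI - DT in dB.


Step 1: TL = 20*log10(4782) = 73.59 dB
Step 2: SE = 172 - 73.59 - 57 + 10 - 9 = 42.41

42.41 dB


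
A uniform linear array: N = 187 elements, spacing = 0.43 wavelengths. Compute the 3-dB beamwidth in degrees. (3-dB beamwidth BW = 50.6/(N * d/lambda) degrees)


BW = 50.6 / (187 * 0.43) = 50.6 / 80.41 = 0.63

0.63 deg


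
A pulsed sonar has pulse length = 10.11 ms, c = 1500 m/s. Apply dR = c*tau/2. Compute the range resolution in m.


7.5825 m


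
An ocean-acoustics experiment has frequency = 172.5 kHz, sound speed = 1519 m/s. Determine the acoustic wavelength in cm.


0.88 cm


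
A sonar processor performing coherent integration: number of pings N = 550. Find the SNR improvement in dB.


27.4 dB


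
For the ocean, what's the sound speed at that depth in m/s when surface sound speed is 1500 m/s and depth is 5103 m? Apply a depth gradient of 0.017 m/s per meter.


1586.751 m/s


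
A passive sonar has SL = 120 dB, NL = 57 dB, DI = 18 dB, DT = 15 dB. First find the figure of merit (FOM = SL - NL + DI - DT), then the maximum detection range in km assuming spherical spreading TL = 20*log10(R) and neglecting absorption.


Step 1: FOM = SL - NL + DI - DT = 120 - 57 + 18 - 15 = 66 dB
Step 2: at max range FOM = TL = 20*log10(R), so R = 10^(66/20) = 1995.26 m = 2.0 km

2.0 km


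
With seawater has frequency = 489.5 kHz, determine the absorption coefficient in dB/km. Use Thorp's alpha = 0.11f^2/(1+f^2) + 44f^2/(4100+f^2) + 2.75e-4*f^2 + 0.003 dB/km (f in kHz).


109.266 dB/km


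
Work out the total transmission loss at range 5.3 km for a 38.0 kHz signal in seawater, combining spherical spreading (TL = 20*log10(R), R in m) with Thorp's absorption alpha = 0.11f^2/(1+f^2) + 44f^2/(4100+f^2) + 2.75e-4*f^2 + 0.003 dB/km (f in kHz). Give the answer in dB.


137.93 dB


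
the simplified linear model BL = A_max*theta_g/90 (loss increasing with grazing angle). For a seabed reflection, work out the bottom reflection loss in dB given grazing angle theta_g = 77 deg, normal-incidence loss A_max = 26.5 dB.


22.67 dB


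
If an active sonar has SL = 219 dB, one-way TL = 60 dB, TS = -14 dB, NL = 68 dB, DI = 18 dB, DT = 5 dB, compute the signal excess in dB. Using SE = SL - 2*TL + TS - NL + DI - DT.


SE = SL - 2*TL + TS - NL + DI - DT = 219 - 2*60 + (-14) - 68 + 18 - 5 = 30

30 dB


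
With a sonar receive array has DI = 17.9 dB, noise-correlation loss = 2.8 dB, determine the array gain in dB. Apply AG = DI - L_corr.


AG = DI - L_corr = 17.9 - 2.8 = 15.1

15.1 dB


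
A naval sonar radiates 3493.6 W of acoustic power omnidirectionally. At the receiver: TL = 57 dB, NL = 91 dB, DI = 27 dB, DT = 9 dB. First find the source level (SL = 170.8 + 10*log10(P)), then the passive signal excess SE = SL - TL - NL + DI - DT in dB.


Step 1: SL = 170.8 + 10*log10(3493.6) = 206.23 dB
Step 2: SE = SL - TL - NL + DI - DT = 206.23 - 57 - 91 + 27 - 9 = 76.23

76.23 dB
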